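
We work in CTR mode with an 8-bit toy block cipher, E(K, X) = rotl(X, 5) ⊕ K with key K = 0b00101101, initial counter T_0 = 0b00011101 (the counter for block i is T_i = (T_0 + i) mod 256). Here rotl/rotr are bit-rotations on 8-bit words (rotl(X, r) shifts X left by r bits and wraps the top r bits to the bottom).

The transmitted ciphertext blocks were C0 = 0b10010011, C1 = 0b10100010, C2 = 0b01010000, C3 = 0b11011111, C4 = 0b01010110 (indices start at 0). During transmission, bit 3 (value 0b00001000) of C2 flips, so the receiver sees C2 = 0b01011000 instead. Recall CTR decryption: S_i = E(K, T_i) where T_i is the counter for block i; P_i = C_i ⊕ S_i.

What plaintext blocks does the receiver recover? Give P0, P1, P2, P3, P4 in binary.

P0 = 0b00011101, P1 = 0b01001100, P2 = 0b10010110, P3 = 0b11110110, P4 = 0b01011111

Only C2 changed, to 0b01011000. In CTR, a change in C_i flips the same bit in P_i only; the keystream is unaffected. Decrypting the received ciphertext:
P0: T = 0b00011101, S = E(K, T) = 0b10001110; 0b10010011 ⊕ 0b10001110 = 0b00011101.
P1: T = 0b00011110, S = E(K, T) = 0b11101110; 0b10100010 ⊕ 0b11101110 = 0b01001100.
P2: T = 0b00011111, S = E(K, T) = 0b11001110; 0b01011000 ⊕ 0b11001110 = 0b10010110.
P3: T = 0b00100000, S = E(K, T) = 0b00101001; 0b11011111 ⊕ 0b00101001 = 0b11110110.
P4: T = 0b00100001, S = E(K, T) = 0b00001001; 0b01010110 ⊕ 0b00001001 = 0b01011111.
Blocks that differ from the original plaintext: P2.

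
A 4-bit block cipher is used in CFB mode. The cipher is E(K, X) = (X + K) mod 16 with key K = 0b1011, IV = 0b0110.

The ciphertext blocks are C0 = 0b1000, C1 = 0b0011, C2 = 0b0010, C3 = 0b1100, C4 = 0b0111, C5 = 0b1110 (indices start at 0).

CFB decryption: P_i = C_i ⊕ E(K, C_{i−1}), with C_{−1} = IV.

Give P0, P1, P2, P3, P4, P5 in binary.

P0: E(K, 0b0110) = 0b0001; 0b1000 ⊕ 0b0001 = 0b1001.
P1: E(K, 0b1000) = 0b0011; 0b0011 ⊕ 0b0011 = 0b0000.
P2: E(K, 0b0011) = 0b1110; 0b0010 ⊕ 0b1110 = 0b1100.
P3: E(K, 0b0010) = 0b1101; 0b1100 ⊕ 0b1101 = 0b0001.
P4: E(K, 0b1100) = 0b0111; 0b0111 ⊕ 0b0111 = 0b0000.
P5: E(K, 0b0111) = 0b0010; 0b1110 ⊕ 0b0010 = 0b1100.

P0 = 0b1001, P1 = 0b0000, P2 = 0b1100, P3 = 0b0001, P4 = 0b0000, P5 = 0b1100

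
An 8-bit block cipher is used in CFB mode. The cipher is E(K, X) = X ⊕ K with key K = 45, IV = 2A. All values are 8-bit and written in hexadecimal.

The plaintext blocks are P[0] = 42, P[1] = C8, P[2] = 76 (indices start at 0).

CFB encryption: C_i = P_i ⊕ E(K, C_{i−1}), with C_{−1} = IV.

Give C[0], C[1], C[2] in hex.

C[0] = 2D, C[1] = A0, C[2] = 93

C[0]: E(K, 2A) = 6F; 42 ⊕ 6F = 2D.
C[1]: E(K, 2D) = 68; C8 ⊕ 68 = A0.
C[2]: E(K, A0) = E5; 76 ⊕ E5 = 93.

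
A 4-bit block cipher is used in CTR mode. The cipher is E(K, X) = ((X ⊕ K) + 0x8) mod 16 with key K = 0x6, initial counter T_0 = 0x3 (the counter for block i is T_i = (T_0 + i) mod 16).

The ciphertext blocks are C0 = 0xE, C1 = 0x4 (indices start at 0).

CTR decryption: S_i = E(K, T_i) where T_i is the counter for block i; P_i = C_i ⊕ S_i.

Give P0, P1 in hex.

P0 = 0x3, P1 = 0xE

P0: T = 0x3, S = E(K, T) = 0xD; 0xE ⊕ 0xD = 0x3.
P1: T = 0x4, S = E(K, T) = 0xA; 0x4 ⊕ 0xA = 0xE.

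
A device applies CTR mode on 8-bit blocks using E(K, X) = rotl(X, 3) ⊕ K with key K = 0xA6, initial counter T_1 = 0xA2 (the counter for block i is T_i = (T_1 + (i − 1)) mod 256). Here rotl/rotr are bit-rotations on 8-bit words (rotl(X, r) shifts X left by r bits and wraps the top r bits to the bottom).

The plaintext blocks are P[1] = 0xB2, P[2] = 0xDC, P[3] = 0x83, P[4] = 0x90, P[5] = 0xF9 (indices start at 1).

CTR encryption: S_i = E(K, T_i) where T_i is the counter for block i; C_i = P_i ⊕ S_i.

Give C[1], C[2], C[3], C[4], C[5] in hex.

C[1] = 0x01, C[2] = 0x67, C[3] = 0x00, C[4] = 0x1B, C[5] = 0x6A

C[1]: T = 0xA2, S = E(K, T) = 0xB3; 0xB2 ⊕ 0xB3 = 0x01.
C[2]: T = 0xA3, S = E(K, T) = 0xBB; 0xDC ⊕ 0xBB = 0x67.
C[3]: T = 0xA4, S = E(K, T) = 0x83; 0x83 ⊕ 0x83 = 0x00.
C[4]: T = 0xA5, S = E(K, T) = 0x8B; 0x90 ⊕ 0x8B = 0x1B.
C[5]: T = 0xA6, S = E(K, T) = 0x93; 0xF9 ⊕ 0x93 = 0x6A.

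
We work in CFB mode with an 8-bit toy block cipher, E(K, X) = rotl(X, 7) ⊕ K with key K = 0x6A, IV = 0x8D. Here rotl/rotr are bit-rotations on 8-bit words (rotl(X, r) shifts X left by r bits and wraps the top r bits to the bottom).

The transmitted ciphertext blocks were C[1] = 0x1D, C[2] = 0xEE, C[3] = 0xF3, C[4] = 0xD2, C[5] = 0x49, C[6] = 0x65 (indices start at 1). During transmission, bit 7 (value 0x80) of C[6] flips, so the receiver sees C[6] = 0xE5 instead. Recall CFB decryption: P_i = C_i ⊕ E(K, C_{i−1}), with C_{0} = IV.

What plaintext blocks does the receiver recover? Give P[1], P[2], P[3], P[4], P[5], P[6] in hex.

P[1] = 0xB1, P[2] = 0x0A, P[3] = 0xEE, P[4] = 0x41, P[5] = 0x4A, P[6] = 0x2B

Only C[6] changed, to 0xE5. In CFB, a change in C_i flips the same bit in P_i and garbles P_{i+1}. Decrypting the received ciphertext:
P[1]: E(K, 0x8D) = 0xAC; 0x1D ⊕ 0xAC = 0xB1.
P[2]: E(K, 0x1D) = 0xE4; 0xEE ⊕ 0xE4 = 0x0A.
P[3]: E(K, 0xEE) = 0x1D; 0xF3 ⊕ 0x1D = 0xEE.
P[4]: E(K, 0xF3) = 0x93; 0xD2 ⊕ 0x93 = 0x41.
P[5]: E(K, 0xD2) = 0x03; 0x49 ⊕ 0x03 = 0x4A.
P[6]: E(K, 0x49) = 0xCE; 0xE5 ⊕ 0xCE = 0x2B.
Blocks that differ from the original plaintext: P[6].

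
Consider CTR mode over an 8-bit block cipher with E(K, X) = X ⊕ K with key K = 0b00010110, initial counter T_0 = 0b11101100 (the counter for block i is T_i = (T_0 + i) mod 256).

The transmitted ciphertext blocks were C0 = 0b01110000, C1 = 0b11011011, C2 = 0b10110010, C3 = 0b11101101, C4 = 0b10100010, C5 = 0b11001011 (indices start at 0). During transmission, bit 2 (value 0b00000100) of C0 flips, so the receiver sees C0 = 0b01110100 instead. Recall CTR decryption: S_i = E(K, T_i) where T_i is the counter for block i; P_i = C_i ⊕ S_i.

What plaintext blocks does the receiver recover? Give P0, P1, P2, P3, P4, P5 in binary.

P0 = 0b10001110, P1 = 0b00100000, P2 = 0b01001010, P3 = 0b00010100, P4 = 0b01000100, P5 = 0b00101100

Only C0 changed, to 0b01110100. In CTR, a change in C_i flips the same bit in P_i only; the keystream is unaffected. Decrypting the received ciphertext:
P0: T = 0b11101100, S = E(K, T) = 0b11111010; 0b01110100 ⊕ 0b11111010 = 0b10001110.
P1: T = 0b11101101, S = E(K, T) = 0b11111011; 0b11011011 ⊕ 0b11111011 = 0b00100000.
P2: T = 0b11101110, S = E(K, T) = 0b11111000; 0b10110010 ⊕ 0b11111000 = 0b01001010.
P3: T = 0b11101111, S = E(K, T) = 0b11111001; 0b11101101 ⊕ 0b11111001 = 0b00010100.
P4: T = 0b11110000, S = E(K, T) = 0b11100110; 0b10100010 ⊕ 0b11100110 = 0b01000100.
P5: T = 0b11110001, S = E(K, T) = 0b11100111; 0b11001011 ⊕ 0b11100111 = 0b00101100.
Blocks that differ from the original plaintext: P0.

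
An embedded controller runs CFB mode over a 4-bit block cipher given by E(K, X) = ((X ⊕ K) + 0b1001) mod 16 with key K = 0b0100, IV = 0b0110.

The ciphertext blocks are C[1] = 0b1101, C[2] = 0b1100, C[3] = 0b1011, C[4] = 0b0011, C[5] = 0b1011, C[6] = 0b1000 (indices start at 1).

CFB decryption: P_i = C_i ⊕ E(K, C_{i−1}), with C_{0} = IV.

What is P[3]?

P[3]: E(K, 0b1100) = 0b0001; 0b1011 ⊕ 0b0001 = 0b1010.

P[3] = 0b1010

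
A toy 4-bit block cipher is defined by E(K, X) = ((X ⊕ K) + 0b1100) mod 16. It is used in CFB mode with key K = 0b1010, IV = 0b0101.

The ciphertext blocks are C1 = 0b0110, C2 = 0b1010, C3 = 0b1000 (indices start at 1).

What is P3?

P3 = 0b0100

CFB decryption: P_i = C_i ⊕ E(K, C_{i−1}), with C_{0} = IV.
P3: E(K, 0b1010) = 0b1100; 0b1000 ⊕ 0b1100 = 0b0100.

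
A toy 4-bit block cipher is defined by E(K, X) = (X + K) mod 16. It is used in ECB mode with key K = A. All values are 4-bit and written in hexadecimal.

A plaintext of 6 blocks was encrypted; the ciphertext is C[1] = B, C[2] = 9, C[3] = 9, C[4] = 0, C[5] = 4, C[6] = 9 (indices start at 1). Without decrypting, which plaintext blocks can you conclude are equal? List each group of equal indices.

ECB encrypts each block independently with the same key, so equal ciphertext blocks imply equal plaintext blocks.
C[2] = C[3] = C[6] = 9, so P[2] = P[3] = P[6].

P[2] = P[3] = P[6]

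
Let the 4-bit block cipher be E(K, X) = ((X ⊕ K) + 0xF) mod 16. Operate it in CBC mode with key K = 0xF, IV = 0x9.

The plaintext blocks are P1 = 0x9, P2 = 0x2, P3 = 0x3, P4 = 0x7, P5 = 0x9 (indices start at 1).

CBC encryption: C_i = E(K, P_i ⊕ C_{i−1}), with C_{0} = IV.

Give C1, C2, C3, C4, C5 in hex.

C1 = 0xE, C2 = 0x2, C3 = 0xD, C4 = 0x4, C5 = 0x1

C1: P1 ⊕ 0x9 = 0x0; E(K, 0x0) = 0xE.
C2: P2 ⊕ 0xE = 0xC; E(K, 0xC) = 0x2.
C3: P3 ⊕ 0x2 = 0x1; E(K, 0x1) = 0xD.
C4: P4 ⊕ 0xD = 0xA; E(K, 0xA) = 0x4.
C5: P5 ⊕ 0x4 = 0xD; E(K, 0xD) = 0x1.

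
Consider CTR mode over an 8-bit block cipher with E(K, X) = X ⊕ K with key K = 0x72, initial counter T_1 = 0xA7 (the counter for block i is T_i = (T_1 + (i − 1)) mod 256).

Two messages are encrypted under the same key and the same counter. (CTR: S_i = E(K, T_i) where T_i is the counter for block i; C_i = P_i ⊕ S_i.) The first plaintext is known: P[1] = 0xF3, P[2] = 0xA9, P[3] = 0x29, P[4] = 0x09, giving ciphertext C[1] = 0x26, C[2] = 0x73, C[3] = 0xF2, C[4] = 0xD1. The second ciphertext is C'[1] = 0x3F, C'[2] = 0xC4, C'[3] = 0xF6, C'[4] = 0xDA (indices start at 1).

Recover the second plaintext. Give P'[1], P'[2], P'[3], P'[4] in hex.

P'[1] = 0xEA, P'[2] = 0x1E, P'[3] = 0x2D, P'[4] = 0x02

In CTR with a reused counter, both messages share the same keystream S_i, so C_i ⊕ C'_i = P_i ⊕ P'_i and thus P'_i = P_i ⊕ C_i ⊕ C'_i.
P'[1]: 0xF3 ⊕ 0x26 ⊕ 0x3F = 0xEA.
P'[2]: 0xA9 ⊕ 0x73 ⊕ 0xC4 = 0x1E.
P'[3]: 0x29 ⊕ 0xF2 ⊕ 0xF6 = 0x2D.
P'[4]: 0x09 ⊕ 0xD1 ⊕ 0xDA = 0x02.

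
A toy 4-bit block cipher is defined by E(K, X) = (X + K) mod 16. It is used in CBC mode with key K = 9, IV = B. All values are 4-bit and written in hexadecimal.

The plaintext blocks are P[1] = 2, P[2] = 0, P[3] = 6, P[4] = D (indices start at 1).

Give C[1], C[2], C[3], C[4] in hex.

C[1] = 2, C[2] = B, C[3] = 6, C[4] = 4

CBC encryption: C_i = E(K, P_i ⊕ C_{i−1}), with C_{0} = IV.
C[1]: P[1] ⊕ B = 9; E(K, 9) = 2.
C[2]: P[2] ⊕ 2 = 2; E(K, 2) = B.
C[3]: P[3] ⊕ B = D; E(K, D) = 6.
C[4]: P[4] ⊕ 6 = B; E(K, B) = 4.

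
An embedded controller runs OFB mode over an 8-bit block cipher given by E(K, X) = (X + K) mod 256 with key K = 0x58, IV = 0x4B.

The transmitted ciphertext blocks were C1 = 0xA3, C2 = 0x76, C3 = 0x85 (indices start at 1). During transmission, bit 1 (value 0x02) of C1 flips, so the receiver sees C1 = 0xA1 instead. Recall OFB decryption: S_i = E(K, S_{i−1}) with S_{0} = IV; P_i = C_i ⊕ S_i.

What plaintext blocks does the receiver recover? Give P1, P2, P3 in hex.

P1 = 0x02, P2 = 0x8D, P3 = 0xD6

Only C1 changed, to 0xA1. In OFB, a change in C_i flips the same bit in P_i only; the keystream is unaffected. Decrypting the received ciphertext:
P1: S = E(K, 0x4B) = 0xA3; 0xA1 ⊕ 0xA3 = 0x02.
P2: S = E(K, 0xA3) = 0xFB; 0x76 ⊕ 0xFB = 0x8D.
P3: S = E(K, 0xFB) = 0x53; 0x85 ⊕ 0x53 = 0xD6.
Blocks that differ from the original plaintext: P1.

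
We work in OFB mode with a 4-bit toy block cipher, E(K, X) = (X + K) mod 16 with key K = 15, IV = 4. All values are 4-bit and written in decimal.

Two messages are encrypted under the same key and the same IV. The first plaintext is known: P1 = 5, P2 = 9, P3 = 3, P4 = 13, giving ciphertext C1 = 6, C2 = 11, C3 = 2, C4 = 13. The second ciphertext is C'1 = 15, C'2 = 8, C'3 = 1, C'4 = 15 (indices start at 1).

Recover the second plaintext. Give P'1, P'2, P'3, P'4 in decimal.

In OFB with a reused IV, both messages share the same keystream S_i, so C_i ⊕ C'_i = P_i ⊕ P'_i and thus P'_i = P_i ⊕ C_i ⊕ C'_i.
P'1: 5 ⊕ 6 ⊕ 15 = 12.
P'2: 9 ⊕ 11 ⊕ 8 = 10.
P'3: 3 ⊕ 2 ⊕ 1 = 0.
P'4: 13 ⊕ 13 ⊕ 15 = 15.

P'1 = 12, P'2 = 10, P'3 = 0, P'4 = 15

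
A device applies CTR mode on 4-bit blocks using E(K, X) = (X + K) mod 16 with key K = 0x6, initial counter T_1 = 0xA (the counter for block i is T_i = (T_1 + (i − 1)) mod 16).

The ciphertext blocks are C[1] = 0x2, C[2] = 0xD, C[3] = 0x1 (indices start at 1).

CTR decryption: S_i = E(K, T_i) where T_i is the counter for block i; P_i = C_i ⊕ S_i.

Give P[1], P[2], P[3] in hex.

P[1] = 0x2, P[2] = 0xC, P[3] = 0x3

P[1]: T = 0xA, S = E(K, T) = 0x0; 0x2 ⊕ 0x0 = 0x2.
P[2]: T = 0xB, S = E(K, T) = 0x1; 0xD ⊕ 0x1 = 0xC.
P[3]: T = 0xC, S = E(K, T) = 0x2; 0x1 ⊕ 0x2 = 0x3.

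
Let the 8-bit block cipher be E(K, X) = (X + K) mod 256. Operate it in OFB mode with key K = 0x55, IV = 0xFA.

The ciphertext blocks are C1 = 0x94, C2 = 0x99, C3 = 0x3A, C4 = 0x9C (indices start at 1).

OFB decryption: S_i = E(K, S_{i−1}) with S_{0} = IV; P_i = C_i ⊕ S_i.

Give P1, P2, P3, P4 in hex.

P1 = 0xDB, P2 = 0x3D, P3 = 0xC3, P4 = 0xD2

P1: S = E(K, 0xFA) = 0x4F; 0x94 ⊕ 0x4F = 0xDB.
P2: S = E(K, 0x4F) = 0xA4; 0x99 ⊕ 0xA4 = 0x3D.
P3: S = E(K, 0xA4) = 0xF9; 0x3A ⊕ 0xF9 = 0xC3.
P4: S = E(K, 0xF9) = 0x4E; 0x9C ⊕ 0x4E = 0xD2.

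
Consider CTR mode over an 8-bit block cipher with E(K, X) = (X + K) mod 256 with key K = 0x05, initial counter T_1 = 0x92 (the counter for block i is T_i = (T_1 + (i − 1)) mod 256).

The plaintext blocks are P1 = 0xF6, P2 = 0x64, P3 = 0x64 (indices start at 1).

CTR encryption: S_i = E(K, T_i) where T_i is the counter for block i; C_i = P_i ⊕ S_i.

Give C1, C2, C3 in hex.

C1: T = 0x92, S = E(K, T) = 0x97; 0xF6 ⊕ 0x97 = 0x61.
C2: T = 0x93, S = E(K, T) = 0x98; 0x64 ⊕ 0x98 = 0xFC.
C3: T = 0x94, S = E(K, T) = 0x99; 0x64 ⊕ 0x99 = 0xFD.

C1 = 0x61, C2 = 0xFC, C3 = 0xFD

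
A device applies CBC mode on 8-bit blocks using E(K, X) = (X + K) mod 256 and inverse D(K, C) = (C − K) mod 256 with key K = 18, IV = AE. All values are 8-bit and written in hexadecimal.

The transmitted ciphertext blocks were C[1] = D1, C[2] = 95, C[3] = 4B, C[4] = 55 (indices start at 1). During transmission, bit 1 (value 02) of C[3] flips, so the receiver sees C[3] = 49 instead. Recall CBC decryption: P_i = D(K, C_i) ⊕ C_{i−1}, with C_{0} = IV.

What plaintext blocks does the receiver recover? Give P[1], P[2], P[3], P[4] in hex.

P[1] = 17, P[2] = AC, P[3] = A4, P[4] = 74

Only C[3] changed, to 49. In CBC, a change in C_i garbles P_i and flips the same bit in P_{i+1}. Decrypting the received ciphertext:
P[1]: D(K, D1) = B9; B9 ⊕ AE = 17.
P[2]: D(K, 95) = 7D; 7D ⊕ D1 = AC.
P[3]: D(K, 49) = 31; 31 ⊕ 95 = A4.
P[4]: D(K, 55) = 3D; 3D ⊕ 49 = 74.
Blocks that differ from the original plaintext: P[3], P[4].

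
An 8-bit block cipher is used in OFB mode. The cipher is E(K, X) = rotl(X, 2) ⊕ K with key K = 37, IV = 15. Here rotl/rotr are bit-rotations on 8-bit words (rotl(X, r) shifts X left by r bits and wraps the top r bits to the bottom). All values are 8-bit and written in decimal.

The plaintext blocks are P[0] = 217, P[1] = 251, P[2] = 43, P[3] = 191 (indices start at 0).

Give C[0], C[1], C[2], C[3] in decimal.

OFB encryption: S_i = E(K, S_{i−1}) with S_{−1} = IV; C_i = P_i ⊕ S_i.
C[0]: S = E(K, 15) = 25; 217 ⊕ 25 = 192.
C[1]: S = E(K, 25) = 65; 251 ⊕ 65 = 186.
C[2]: S = E(K, 65) = 32; 43 ⊕ 32 = 11.
C[3]: S = E(K, 32) = 165; 191 ⊕ 165 = 26.

C[0] = 192, C[1] = 186, C[2] = 11, C[3] = 26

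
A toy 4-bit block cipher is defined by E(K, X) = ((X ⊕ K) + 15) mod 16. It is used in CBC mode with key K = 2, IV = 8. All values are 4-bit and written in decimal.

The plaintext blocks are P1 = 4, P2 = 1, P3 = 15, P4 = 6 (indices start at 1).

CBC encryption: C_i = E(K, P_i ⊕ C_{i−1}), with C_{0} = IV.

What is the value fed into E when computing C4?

C1: P1 ⊕ 8 = 12; E(K, 12) = 13.
C2: P2 ⊕ 13 = 12; E(K, 12) = 13.
C3: P3 ⊕ 13 = 2; E(K, 2) = 15.
C4: P4 ⊕ 15 = 9; E(K, 9) = 10.
So the input to E for block 4 is 9.

9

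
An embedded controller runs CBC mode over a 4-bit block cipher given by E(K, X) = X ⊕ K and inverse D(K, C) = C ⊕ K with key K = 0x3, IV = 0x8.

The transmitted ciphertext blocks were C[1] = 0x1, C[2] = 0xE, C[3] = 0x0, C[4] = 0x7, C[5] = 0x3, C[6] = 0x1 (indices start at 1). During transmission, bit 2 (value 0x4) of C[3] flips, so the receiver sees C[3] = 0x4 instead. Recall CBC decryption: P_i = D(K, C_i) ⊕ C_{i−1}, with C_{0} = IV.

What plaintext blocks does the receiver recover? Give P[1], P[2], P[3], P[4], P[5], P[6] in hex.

P[1] = 0xA, P[2] = 0xC, P[3] = 0x9, P[4] = 0x0, P[5] = 0x7, P[6] = 0x1

Only C[3] changed, to 0x4. In CBC, a change in C_i garbles P_i and flips the same bit in P_{i+1}. Decrypting the received ciphertext:
P[1]: D(K, 0x1) = 0x2; 0x2 ⊕ 0x8 = 0xA.
P[2]: D(K, 0xE) = 0xD; 0xD ⊕ 0x1 = 0xC.
P[3]: D(K, 0x4) = 0x7; 0x7 ⊕ 0xE = 0x9.
P[4]: D(K, 0x7) = 0x4; 0x4 ⊕ 0x4 = 0x0.
P[5]: D(K, 0x3) = 0x0; 0x0 ⊕ 0x7 = 0x7.
P[6]: D(K, 0x1) = 0x2; 0x2 ⊕ 0x3 = 0x1.
Blocks that differ from the original plaintext: P[3], P[4].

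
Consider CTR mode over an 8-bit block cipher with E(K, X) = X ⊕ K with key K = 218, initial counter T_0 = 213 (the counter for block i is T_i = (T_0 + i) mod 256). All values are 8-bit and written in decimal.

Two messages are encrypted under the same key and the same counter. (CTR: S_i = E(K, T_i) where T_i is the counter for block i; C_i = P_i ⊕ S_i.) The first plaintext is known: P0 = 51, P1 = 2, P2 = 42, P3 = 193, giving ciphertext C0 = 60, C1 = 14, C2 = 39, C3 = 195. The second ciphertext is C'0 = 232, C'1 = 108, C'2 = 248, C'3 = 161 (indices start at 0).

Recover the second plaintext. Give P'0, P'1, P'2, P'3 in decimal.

In CTR with a reused counter, both messages share the same keystream S_i, so C_i ⊕ C'_i = P_i ⊕ P'_i and thus P'_i = P_i ⊕ C_i ⊕ C'_i.
P'0: 51 ⊕ 60 ⊕ 232 = 231.
P'1: 2 ⊕ 14 ⊕ 108 = 96.
P'2: 42 ⊕ 39 ⊕ 248 = 245.
P'3: 193 ⊕ 195 ⊕ 161 = 163.

P'0 = 231, P'1 = 96, P'2 = 245, P'3 = 163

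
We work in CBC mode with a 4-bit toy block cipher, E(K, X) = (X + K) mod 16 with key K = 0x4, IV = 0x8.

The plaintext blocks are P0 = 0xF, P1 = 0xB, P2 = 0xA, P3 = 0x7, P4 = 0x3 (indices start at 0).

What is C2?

CBC encryption: C_i = E(K, P_i ⊕ C_{i−1}), with C_{−1} = IV.
C0: P0 ⊕ 0x8 = 0x7; E(K, 0x7) = 0xB.
C1: P1 ⊕ 0xB = 0x0; E(K, 0x0) = 0x4.
C2: P2 ⊕ 0x4 = 0xE; E(K, 0xE) = 0x2.

C2 = 0x2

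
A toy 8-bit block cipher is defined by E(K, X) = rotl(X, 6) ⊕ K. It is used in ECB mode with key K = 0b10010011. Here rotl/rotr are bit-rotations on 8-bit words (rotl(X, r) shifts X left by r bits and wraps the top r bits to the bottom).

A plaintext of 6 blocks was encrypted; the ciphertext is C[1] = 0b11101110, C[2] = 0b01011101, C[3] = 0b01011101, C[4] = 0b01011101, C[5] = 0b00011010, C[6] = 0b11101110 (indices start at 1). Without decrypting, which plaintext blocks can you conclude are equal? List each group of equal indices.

ECB encrypts each block independently with the same key, so equal ciphertext blocks imply equal plaintext blocks.
C[1] = C[6] = 0b11101110, so P[1] = P[6].
C[2] = C[3] = C[4] = 0b01011101, so P[2] = P[3] = P[4].

P[1] = P[6]; P[2] = P[3] = P[4]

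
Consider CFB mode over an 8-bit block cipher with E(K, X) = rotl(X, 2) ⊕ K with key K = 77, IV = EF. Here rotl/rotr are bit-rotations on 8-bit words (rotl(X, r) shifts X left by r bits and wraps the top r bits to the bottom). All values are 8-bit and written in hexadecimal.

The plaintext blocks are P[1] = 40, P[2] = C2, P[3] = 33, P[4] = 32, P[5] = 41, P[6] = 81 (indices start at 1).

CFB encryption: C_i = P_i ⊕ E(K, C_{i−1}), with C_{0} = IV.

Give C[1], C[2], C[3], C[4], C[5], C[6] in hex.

C[1]: E(K, EF) = C8; 40 ⊕ C8 = 88.
C[2]: E(K, 88) = 55; C2 ⊕ 55 = 97.
C[3]: E(K, 97) = 29; 33 ⊕ 29 = 1A.
C[4]: E(K, 1A) = 1F; 32 ⊕ 1F = 2D.
C[5]: E(K, 2D) = C3; 41 ⊕ C3 = 82.
C[6]: E(K, 82) = 7D; 81 ⊕ 7D = FC.

C[1] = 88, C[2] = 97, C[3] = 1A, C[4] = 2D, C[5] = 82, C[6] = FC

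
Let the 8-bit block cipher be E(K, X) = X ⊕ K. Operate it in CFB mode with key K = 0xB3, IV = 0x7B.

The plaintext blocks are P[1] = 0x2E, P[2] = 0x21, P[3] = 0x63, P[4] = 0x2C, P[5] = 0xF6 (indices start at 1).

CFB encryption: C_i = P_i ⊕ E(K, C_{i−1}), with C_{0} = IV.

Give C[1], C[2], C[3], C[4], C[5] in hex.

C[1] = 0xE6, C[2] = 0x74, C[3] = 0xA4, C[4] = 0x3B, C[5] = 0x7E

C[1]: E(K, 0x7B) = 0xC8; 0x2E ⊕ 0xC8 = 0xE6.
C[2]: E(K, 0xE6) = 0x55; 0x21 ⊕ 0x55 = 0x74.
C[3]: E(K, 0x74) = 0xC7; 0x63 ⊕ 0xC7 = 0xA4.
C[4]: E(K, 0xA4) = 0x17; 0x2C ⊕ 0x17 = 0x3B.
C[5]: E(K, 0x3B) = 0x88; 0xF6 ⊕ 0x88 = 0x7E.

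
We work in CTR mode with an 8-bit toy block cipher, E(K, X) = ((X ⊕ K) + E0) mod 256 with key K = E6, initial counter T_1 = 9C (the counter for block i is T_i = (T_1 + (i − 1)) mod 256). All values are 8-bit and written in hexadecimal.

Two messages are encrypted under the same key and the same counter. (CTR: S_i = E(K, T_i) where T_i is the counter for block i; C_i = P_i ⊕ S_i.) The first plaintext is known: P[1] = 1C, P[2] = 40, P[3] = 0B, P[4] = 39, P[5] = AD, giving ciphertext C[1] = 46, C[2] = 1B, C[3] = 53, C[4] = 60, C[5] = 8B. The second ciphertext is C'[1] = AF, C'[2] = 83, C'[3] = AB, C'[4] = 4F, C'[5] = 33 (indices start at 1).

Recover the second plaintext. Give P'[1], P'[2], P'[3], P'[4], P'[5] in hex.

P'[1] = F5, P'[2] = D8, P'[3] = F3, P'[4] = 16, P'[5] = 15

In CTR with a reused counter, both messages share the same keystream S_i, so C_i ⊕ C'_i = P_i ⊕ P'_i and thus P'_i = P_i ⊕ C_i ⊕ C'_i.
P'[1]: 1C ⊕ 46 ⊕ AF = F5.
P'[2]: 40 ⊕ 1B ⊕ 83 = D8.
P'[3]: 0B ⊕ 53 ⊕ AB = F3.
P'[4]: 39 ⊕ 60 ⊕ 4F = 16.
P'[5]: AD ⊕ 8B ⊕ 33 = 15.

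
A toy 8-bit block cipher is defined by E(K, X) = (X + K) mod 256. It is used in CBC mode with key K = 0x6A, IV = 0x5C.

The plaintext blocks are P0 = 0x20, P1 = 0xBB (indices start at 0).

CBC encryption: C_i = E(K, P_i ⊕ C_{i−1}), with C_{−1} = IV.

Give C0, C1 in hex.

C0 = 0xE6, C1 = 0xC7

C0: P0 ⊕ 0x5C = 0x7C; E(K, 0x7C) = 0xE6.
C1: P1 ⊕ 0xE6 = 0x5D; E(K, 0x5D) = 0xC7.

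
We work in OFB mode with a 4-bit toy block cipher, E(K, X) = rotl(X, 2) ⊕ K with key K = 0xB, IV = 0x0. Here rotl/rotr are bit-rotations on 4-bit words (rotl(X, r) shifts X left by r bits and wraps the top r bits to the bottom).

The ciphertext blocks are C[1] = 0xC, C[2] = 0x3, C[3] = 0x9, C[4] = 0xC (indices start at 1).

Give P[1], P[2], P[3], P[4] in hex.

P[1] = 0x7, P[2] = 0x6, P[3] = 0x7, P[4] = 0xC

OFB decryption: S_i = E(K, S_{i−1}) with S_{0} = IV; P_i = C_i ⊕ S_i.
P[1]: S = E(K, 0x0) = 0xB; 0xC ⊕ 0xB = 0x7.
P[2]: S = E(K, 0xB) = 0x5; 0x3 ⊕ 0x5 = 0x6.
P[3]: S = E(K, 0x5) = 0xE; 0x9 ⊕ 0xE = 0x7.
P[4]: S = E(K, 0xE) = 0x0; 0xC ⊕ 0x0 = 0xC.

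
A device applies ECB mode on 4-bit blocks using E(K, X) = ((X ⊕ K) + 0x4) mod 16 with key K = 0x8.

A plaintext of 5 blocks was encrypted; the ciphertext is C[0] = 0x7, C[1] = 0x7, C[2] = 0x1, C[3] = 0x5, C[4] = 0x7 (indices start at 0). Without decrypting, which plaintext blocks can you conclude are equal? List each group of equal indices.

P[0] = P[1] = P[4]

ECB encrypts each block independently with the same key, so equal ciphertext blocks imply equal plaintext blocks.
C[0] = C[1] = C[4] = 0x7, so P[0] = P[1] = P[4].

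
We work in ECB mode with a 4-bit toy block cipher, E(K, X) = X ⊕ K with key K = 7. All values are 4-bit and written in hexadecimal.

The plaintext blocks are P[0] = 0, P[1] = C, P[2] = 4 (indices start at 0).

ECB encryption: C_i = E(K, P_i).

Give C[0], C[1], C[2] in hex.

C[0]: E(K, 0) = 7.
C[1]: E(K, C) = B.
C[2]: E(K, 4) = 3.

C[0] = 7, C[1] = B, C[2] = 3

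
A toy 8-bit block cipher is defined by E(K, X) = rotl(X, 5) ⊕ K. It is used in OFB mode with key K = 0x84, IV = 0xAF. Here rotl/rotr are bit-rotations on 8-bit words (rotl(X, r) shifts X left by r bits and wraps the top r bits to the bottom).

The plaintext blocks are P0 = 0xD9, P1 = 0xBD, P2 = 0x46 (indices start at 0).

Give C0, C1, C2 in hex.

C0 = 0xA8, C1 = 0x17, C2 = 0x97

OFB encryption: S_i = E(K, S_{i−1}) with S_{−1} = IV; C_i = P_i ⊕ S_i.
C0: S = E(K, 0xAF) = 0x71; 0xD9 ⊕ 0x71 = 0xA8.
C1: S = E(K, 0x71) = 0xAA; 0xBD ⊕ 0xAA = 0x17.
C2: S = E(K, 0xAA) = 0xD1; 0x46 ⊕ 0xD1 = 0x97.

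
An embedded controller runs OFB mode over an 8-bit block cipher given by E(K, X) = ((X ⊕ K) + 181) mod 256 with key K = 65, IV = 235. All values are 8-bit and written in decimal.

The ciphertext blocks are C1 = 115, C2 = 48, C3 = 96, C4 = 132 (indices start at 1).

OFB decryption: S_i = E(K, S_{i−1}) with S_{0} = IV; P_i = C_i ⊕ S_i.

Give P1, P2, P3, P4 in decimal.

P1: S = E(K, 235) = 95; 115 ⊕ 95 = 44.
P2: S = E(K, 95) = 211; 48 ⊕ 211 = 227.
P3: S = E(K, 211) = 71; 96 ⊕ 71 = 39.
P4: S = E(K, 71) = 187; 132 ⊕ 187 = 63.

P1 = 44, P2 = 227, P3 = 39, P4 = 63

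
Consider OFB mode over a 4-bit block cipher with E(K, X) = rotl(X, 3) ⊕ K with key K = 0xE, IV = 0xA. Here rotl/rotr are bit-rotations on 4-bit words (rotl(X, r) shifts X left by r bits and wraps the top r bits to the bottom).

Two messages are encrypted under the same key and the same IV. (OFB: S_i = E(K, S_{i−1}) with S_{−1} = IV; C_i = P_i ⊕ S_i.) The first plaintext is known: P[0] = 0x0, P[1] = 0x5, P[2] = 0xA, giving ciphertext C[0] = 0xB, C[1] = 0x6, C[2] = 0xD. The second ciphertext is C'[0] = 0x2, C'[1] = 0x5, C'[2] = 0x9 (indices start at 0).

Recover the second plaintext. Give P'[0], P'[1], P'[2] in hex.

In OFB with a reused IV, both messages share the same keystream S_i, so C_i ⊕ C'_i = P_i ⊕ P'_i and thus P'_i = P_i ⊕ C_i ⊕ C'_i.
P'[0]: 0x0 ⊕ 0xB ⊕ 0x2 = 0x9.
P'[1]: 0x5 ⊕ 0x6 ⊕ 0x5 = 0x6.
P'[2]: 0xA ⊕ 0xD ⊕ 0x9 = 0xE.

P'[0] = 0x9, P'[1] = 0x6, P'[2] = 0xE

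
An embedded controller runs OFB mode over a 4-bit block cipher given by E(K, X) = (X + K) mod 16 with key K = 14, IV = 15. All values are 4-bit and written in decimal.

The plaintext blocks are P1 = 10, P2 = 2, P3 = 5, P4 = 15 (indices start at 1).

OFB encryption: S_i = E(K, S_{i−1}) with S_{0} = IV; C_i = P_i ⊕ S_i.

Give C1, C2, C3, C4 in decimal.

C1: S = E(K, 15) = 13; 10 ⊕ 13 = 7.
C2: S = E(K, 13) = 11; 2 ⊕ 11 = 9.
C3: S = E(K, 11) = 9; 5 ⊕ 9 = 12.
C4: S = E(K, 9) = 7; 15 ⊕ 7 = 8.

C1 = 7, C2 = 9, C3 = 12, C4 = 8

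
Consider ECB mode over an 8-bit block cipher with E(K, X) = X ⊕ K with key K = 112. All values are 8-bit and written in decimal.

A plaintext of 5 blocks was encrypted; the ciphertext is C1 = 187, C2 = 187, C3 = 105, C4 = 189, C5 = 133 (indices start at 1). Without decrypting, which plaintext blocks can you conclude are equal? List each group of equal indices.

P1 = P2

ECB encrypts each block independently with the same key, so equal ciphertext blocks imply equal plaintext blocks.
C1 = C2 = 187, so P1 = P2.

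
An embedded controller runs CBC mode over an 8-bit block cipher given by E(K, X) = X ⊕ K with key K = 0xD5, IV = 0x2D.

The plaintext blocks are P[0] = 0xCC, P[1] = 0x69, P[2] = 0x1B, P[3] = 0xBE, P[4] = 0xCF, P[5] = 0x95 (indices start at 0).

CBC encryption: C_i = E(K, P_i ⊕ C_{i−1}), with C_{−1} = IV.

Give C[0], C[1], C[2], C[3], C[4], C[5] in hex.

C[0] = 0x34, C[1] = 0x88, C[2] = 0x46, C[3] = 0x2D, C[4] = 0x37, C[5] = 0x77

C[0]: P[0] ⊕ 0x2D = 0xE1; E(K, 0xE1) = 0x34.
C[1]: P[1] ⊕ 0x34 = 0x5D; E(K, 0x5D) = 0x88.
C[2]: P[2] ⊕ 0x88 = 0x93; E(K, 0x93) = 0x46.
C[3]: P[3] ⊕ 0x46 = 0xF8; E(K, 0xF8) = 0x2D.
C[4]: P[4] ⊕ 0x2D = 0xE2; E(K, 0xE2) = 0x37.
C[5]: P[5] ⊕ 0x37 = 0xA2; E(K, 0xA2) = 0x77.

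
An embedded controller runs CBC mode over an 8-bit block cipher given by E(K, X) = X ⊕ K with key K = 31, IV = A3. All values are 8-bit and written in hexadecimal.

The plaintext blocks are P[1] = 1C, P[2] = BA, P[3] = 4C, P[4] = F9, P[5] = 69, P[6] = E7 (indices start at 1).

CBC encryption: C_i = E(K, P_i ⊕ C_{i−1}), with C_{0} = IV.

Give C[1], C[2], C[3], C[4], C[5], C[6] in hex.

C[1]: P[1] ⊕ A3 = BF; E(K, BF) = 8E.
C[2]: P[2] ⊕ 8E = 34; E(K, 34) = 05.
C[3]: P[3] ⊕ 05 = 49; E(K, 49) = 78.
C[4]: P[4] ⊕ 78 = 81; E(K, 81) = B0.
C[5]: P[5] ⊕ B0 = D9; E(K, D9) = E8.
C[6]: P[6] ⊕ E8 = 0F; E(K, 0F) = 3E.

C[1] = 8E, C[2] = 05, C[3] = 78, C[4] = B0, C[5] = E8, C[6] = 3E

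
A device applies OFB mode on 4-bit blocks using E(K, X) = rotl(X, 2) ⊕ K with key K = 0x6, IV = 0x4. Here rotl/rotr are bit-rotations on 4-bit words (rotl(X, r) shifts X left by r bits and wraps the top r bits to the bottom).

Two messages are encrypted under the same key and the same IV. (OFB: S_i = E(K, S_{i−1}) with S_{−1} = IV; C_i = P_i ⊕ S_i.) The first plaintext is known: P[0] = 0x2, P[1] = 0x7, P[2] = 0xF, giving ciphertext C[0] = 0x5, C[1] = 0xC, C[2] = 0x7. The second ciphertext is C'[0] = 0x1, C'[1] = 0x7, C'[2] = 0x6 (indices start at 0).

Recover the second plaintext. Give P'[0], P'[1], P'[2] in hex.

P'[0] = 0x6, P'[1] = 0xC, P'[2] = 0xE

In OFB with a reused IV, both messages share the same keystream S_i, so C_i ⊕ C'_i = P_i ⊕ P'_i and thus P'_i = P_i ⊕ C_i ⊕ C'_i.
P'[0]: 0x2 ⊕ 0x5 ⊕ 0x1 = 0x6.
P'[1]: 0x7 ⊕ 0xC ⊕ 0x7 = 0xC.
P'[2]: 0xF ⊕ 0x7 ⊕ 0x6 = 0xE.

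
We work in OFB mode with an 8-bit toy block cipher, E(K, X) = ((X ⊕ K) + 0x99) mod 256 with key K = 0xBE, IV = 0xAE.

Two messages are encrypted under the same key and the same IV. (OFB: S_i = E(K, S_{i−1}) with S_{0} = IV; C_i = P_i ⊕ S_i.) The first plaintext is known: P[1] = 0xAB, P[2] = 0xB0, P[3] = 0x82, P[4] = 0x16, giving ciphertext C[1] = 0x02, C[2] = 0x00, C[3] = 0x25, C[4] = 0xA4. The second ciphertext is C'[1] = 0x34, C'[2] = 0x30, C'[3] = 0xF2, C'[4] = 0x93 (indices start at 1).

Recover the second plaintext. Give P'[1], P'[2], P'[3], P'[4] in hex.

P'[1] = 0x9D, P'[2] = 0x80, P'[3] = 0x55, P'[4] = 0x21

In OFB with a reused IV, both messages share the same keystream S_i, so C_i ⊕ C'_i = P_i ⊕ P'_i and thus P'_i = P_i ⊕ C_i ⊕ C'_i.
P'[1]: 0xAB ⊕ 0x02 ⊕ 0x34 = 0x9D.
P'[2]: 0xB0 ⊕ 0x00 ⊕ 0x30 = 0x80.
P'[3]: 0x82 ⊕ 0x25 ⊕ 0xF2 = 0x55.
P'[4]: 0x16 ⊕ 0xA4 ⊕ 0x93 = 0x21.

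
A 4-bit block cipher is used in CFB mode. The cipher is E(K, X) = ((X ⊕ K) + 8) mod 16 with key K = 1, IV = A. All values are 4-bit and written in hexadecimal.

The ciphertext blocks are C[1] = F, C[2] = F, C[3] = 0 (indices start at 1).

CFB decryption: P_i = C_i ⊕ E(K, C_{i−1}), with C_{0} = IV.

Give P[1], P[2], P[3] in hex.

P[1] = C, P[2] = 9, P[3] = 6

P[1]: E(K, A) = 3; F ⊕ 3 = C.
P[2]: E(K, F) = 6; F ⊕ 6 = 9.
P[3]: E(K, F) = 6; 0 ⊕ 6 = 6.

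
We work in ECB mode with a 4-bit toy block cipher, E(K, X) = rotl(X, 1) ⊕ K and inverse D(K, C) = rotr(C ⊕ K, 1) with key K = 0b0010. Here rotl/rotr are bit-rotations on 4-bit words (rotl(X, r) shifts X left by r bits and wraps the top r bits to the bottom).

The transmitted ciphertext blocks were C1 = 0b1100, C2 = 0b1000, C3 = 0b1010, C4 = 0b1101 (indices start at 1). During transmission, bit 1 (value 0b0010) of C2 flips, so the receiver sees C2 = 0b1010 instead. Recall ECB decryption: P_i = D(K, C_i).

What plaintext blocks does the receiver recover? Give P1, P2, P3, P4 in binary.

Only C2 changed, to 0b1010. In ECB, a change in C_i affects only P_i. Decrypting the received ciphertext:
P1: D(K, 0b1100) = 0b0111.
P2: D(K, 0b1010) = 0b0100.
P3: D(K, 0b1010) = 0b0100.
P4: D(K, 0b1101) = 0b1111.
Blocks that differ from the original plaintext: P2.

P1 = 0b0111, P2 = 0b0100, P3 = 0b0100, P4 = 0b1111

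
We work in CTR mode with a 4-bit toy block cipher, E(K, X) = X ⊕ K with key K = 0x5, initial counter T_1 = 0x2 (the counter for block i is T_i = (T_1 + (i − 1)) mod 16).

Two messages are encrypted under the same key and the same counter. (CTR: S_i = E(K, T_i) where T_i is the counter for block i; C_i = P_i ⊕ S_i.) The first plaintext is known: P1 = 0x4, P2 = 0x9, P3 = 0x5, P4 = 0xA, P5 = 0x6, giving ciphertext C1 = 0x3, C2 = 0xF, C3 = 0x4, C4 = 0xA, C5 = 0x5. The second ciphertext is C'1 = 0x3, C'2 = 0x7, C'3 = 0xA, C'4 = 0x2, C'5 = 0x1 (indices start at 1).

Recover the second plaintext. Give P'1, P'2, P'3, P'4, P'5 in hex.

In CTR with a reused counter, both messages share the same keystream S_i, so C_i ⊕ C'_i = P_i ⊕ P'_i and thus P'_i = P_i ⊕ C_i ⊕ C'_i.
P'1: 0x4 ⊕ 0x3 ⊕ 0x3 = 0x4.
P'2: 0x9 ⊕ 0xF ⊕ 0x7 = 0x1.
P'3: 0x5 ⊕ 0x4 ⊕ 0xA = 0xB.
P'4: 0xA ⊕ 0xA ⊕ 0x2 = 0x2.
P'5: 0x6 ⊕ 0x5 ⊕ 0x1 = 0x2.

P'1 = 0x4, P'2 = 0x1, P'3 = 0xB, P'4 = 0x2, P'5 = 0x2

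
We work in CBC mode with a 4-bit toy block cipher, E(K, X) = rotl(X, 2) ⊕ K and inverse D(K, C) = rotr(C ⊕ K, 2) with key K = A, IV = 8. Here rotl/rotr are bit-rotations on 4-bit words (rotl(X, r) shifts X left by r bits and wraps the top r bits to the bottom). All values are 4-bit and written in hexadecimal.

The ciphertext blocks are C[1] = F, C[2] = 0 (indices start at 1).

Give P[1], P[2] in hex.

P[1] = D, P[2] = 5

CBC decryption: P_i = D(K, C_i) ⊕ C_{i−1}, with C_{0} = IV.
P[1]: D(K, F) = 5; 5 ⊕ 8 = D.
P[2]: D(K, 0) = A; A ⊕ F = 5.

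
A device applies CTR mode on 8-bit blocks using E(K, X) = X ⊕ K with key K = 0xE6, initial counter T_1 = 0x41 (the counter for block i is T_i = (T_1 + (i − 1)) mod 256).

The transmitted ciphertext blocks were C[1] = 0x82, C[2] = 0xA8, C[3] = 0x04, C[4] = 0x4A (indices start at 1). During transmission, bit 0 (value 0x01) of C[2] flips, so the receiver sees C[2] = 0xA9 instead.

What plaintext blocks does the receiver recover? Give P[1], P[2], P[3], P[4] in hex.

CTR decryption: S_i = E(K, T_i) where T_i is the counter for block i; P_i = C_i ⊕ S_i.
Only C[2] changed, to 0xA9. In CTR, a change in C_i flips the same bit in P_i only; the keystream is unaffected. Decrypting the received ciphertext:
P[1]: T = 0x41, S = E(K, T) = 0xA7; 0x82 ⊕ 0xA7 = 0x25.
P[2]: T = 0x42, S = E(K, T) = 0xA4; 0xA9 ⊕ 0xA4 = 0x0D.
P[3]: T = 0x43, S = E(K, T) = 0xA5; 0x04 ⊕ 0xA5 = 0xA1.
P[4]: T = 0x44, S = E(K, T) = 0xA2; 0x4A ⊕ 0xA2 = 0xE8.
Blocks that differ from the original plaintext: P[2].

P[1] = 0x25, P[2] = 0x0D, P[3] = 0xA1, P[4] = 0xE8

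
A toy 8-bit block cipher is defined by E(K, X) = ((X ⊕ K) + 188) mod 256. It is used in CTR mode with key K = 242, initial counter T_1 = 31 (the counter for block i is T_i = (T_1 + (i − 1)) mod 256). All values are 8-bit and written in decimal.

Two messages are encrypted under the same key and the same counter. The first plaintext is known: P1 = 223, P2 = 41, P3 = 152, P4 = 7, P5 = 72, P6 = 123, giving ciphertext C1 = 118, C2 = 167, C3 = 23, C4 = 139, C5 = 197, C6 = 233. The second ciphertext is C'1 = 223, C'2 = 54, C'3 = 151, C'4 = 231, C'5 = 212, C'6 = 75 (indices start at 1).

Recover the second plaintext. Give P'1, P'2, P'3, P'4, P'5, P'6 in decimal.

In CTR with a reused counter, both messages share the same keystream S_i, so C_i ⊕ C'_i = P_i ⊕ P'_i and thus P'_i = P_i ⊕ C_i ⊕ C'_i.
P'1: 223 ⊕ 118 ⊕ 223 = 118.
P'2: 41 ⊕ 167 ⊕ 54 = 184.
P'3: 152 ⊕ 23 ⊕ 151 = 24.
P'4: 7 ⊕ 139 ⊕ 231 = 107.
P'5: 72 ⊕ 197 ⊕ 212 = 89.
P'6: 123 ⊕ 233 ⊕ 75 = 217.

P'1 = 118, P'2 = 184, P'3 = 24, P'4 = 107, P'5 = 89, P'6 = 217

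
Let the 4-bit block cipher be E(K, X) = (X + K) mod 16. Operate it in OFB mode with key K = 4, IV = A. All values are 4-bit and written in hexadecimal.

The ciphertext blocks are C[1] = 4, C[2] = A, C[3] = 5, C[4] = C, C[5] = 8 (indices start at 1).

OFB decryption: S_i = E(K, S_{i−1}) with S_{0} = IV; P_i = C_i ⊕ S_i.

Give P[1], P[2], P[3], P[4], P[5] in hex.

P[1] = A, P[2] = 8, P[3] = 3, P[4] = 6, P[5] = 6

P[1]: S = E(K, A) = E; 4 ⊕ E = A.
P[2]: S = E(K, E) = 2; A ⊕ 2 = 8.
P[3]: S = E(K, 2) = 6; 5 ⊕ 6 = 3.
P[4]: S = E(K, 6) = A; C ⊕ A = 6.
P[5]: S = E(K, A) = E; 8 ⊕ E = 6.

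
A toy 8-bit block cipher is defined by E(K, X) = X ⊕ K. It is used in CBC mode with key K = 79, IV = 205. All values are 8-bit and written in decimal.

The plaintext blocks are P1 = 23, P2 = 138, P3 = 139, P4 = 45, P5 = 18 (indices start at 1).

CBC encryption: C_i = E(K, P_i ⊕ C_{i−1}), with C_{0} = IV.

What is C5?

C1: P1 ⊕ 205 = 218; E(K, 218) = 149.
C2: P2 ⊕ 149 = 31; E(K, 31) = 80.
C3: P3 ⊕ 80 = 219; E(K, 219) = 148.
C4: P4 ⊕ 148 = 185; E(K, 185) = 246.
C5: P5 ⊕ 246 = 228; E(K, 228) = 171.

C5 = 171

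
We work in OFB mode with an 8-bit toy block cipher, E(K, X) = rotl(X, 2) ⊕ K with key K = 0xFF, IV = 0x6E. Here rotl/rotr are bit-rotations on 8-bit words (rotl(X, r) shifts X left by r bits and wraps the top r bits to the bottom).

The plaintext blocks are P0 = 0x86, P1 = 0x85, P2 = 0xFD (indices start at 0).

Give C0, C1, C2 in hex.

C0 = 0xC0, C1 = 0x63, C2 = 0x99

OFB encryption: S_i = E(K, S_{i−1}) with S_{−1} = IV; C_i = P_i ⊕ S_i.
C0: S = E(K, 0x6E) = 0x46; 0x86 ⊕ 0x46 = 0xC0.
C1: S = E(K, 0x46) = 0xE6; 0x85 ⊕ 0xE6 = 0x63.
C2: S = E(K, 0xE6) = 0x64; 0xFD ⊕ 0x64 = 0x99.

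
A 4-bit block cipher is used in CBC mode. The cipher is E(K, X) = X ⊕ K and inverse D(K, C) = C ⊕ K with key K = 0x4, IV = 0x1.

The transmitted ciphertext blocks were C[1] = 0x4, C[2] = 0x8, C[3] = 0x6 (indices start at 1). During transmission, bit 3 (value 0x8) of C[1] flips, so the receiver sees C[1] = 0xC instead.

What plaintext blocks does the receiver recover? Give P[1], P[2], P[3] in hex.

P[1] = 0x9, P[2] = 0x0, P[3] = 0xA

CBC decryption: P_i = D(K, C_i) ⊕ C_{i−1}, with C_{0} = IV.
Only C[1] changed, to 0xC. In CBC, a change in C_i garbles P_i and flips the same bit in P_{i+1}. Decrypting the received ciphertext:
P[1]: D(K, 0xC) = 0x8; 0x8 ⊕ 0x1 = 0x9.
P[2]: D(K, 0x8) = 0xC; 0xC ⊕ 0xC = 0x0.
P[3]: D(K, 0x6) = 0x2; 0x2 ⊕ 0x8 = 0xA.
Blocks that differ from the original plaintext: P[1], P[2].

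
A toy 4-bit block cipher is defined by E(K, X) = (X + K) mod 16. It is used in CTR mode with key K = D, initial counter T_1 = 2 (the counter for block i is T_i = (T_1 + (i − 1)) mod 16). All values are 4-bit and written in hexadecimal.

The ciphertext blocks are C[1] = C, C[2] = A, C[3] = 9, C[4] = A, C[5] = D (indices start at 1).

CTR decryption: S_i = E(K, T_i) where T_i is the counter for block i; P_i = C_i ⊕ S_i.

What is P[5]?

P[5]: T = 6, S = E(K, T) = 3; D ⊕ 3 = E.

P[5] = E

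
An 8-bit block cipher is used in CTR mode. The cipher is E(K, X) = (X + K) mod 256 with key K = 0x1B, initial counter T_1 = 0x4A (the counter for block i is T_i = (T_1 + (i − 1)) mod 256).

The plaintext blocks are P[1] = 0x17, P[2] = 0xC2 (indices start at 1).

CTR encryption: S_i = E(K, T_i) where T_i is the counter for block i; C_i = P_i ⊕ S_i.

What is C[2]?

C[2] = 0xA4

C[1]: T = 0x4A, S = E(K, T) = 0x65; 0x17 ⊕ 0x65 = 0x72.
C[2]: T = 0x4B, S = E(K, T) = 0x66; 0xC2 ⊕ 0x66 = 0xA4.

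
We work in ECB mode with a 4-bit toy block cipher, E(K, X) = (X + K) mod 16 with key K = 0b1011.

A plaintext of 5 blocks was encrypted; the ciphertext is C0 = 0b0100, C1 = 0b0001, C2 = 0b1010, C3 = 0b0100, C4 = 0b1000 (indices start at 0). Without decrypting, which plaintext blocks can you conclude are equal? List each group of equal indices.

P0 = P3

ECB encrypts each block independently with the same key, so equal ciphertext blocks imply equal plaintext blocks.
C0 = C3 = 0b0100, so P0 = P3.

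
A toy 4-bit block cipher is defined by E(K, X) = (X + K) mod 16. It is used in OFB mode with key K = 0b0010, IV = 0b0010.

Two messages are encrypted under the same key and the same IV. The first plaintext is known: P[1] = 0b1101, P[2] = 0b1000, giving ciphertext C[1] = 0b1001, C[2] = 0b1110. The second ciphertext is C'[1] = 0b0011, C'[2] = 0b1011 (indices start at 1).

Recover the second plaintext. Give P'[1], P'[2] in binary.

In OFB with a reused IV, both messages share the same keystream S_i, so C_i ⊕ C'_i = P_i ⊕ P'_i and thus P'_i = P_i ⊕ C_i ⊕ C'_i.
P'[1]: 0b1101 ⊕ 0b1001 ⊕ 0b0011 = 0b0111.
P'[2]: 0b1000 ⊕ 0b1110 ⊕ 0b1011 = 0b1101.

P'[1] = 0b0111, P'[2] = 0b1101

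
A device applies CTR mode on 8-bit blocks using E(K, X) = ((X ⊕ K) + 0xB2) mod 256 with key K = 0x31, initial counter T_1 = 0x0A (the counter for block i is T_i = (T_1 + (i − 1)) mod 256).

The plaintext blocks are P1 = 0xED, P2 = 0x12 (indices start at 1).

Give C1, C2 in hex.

C1 = 0x00, C2 = 0xFE

CTR encryption: S_i = E(K, T_i) where T_i is the counter for block i; C_i = P_i ⊕ S_i.
C1: T = 0x0A, S = E(K, T) = 0xED; 0xED ⊕ 0xED = 0x00.
C2: T = 0x0B, S = E(K, T) = 0xEC; 0x12 ⊕ 0xEC = 0xFE.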